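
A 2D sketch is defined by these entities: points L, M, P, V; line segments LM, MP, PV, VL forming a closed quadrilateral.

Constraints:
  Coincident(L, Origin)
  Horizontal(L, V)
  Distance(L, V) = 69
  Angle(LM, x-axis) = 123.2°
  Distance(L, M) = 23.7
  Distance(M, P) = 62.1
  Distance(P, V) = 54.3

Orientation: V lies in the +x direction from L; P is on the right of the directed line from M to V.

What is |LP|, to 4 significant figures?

38.46

Checks: |MP| = 62.10 ✓; |PV| = 54.30 ✓.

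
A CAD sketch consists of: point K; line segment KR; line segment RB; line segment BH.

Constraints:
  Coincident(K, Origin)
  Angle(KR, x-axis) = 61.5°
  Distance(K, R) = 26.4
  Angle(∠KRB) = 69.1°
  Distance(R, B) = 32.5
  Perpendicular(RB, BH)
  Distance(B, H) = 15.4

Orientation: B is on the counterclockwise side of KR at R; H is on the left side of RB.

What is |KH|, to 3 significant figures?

24.9

∠KRB = 69.1°, so RB runs at 61.5° + (180° − 69.1°) = 172° from the x-axis; with |RB| = 32.5, B = R + 32.5·(cos 172°, sin 172°) = (-19.6, 27.5). RB ⟂ BH; with |BH| = 15.4 on the left of RB, H = B + 15.4·(-0.132, -0.991) = (-21.7, 12.2). Then |KH| = |H − K| = 24.9.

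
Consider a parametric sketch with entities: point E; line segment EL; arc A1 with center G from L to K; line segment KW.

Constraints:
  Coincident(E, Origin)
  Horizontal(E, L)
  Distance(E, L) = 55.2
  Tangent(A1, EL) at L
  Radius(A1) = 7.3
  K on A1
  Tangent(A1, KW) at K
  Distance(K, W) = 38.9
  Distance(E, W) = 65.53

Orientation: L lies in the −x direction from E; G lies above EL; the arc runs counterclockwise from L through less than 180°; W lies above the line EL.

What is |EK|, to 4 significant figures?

48.42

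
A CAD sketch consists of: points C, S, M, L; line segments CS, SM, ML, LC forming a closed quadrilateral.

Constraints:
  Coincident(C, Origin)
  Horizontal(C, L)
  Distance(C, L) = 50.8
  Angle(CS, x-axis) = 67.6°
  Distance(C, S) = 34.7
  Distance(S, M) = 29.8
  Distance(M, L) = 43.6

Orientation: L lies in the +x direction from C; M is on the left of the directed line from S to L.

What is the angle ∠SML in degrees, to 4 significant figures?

82.31°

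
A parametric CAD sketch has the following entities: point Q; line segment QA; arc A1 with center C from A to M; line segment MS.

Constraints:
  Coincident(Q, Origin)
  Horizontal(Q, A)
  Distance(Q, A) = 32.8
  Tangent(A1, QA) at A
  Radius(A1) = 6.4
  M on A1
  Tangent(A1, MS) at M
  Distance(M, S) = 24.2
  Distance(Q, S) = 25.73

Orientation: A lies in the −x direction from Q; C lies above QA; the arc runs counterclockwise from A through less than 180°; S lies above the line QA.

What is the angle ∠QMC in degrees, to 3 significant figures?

149°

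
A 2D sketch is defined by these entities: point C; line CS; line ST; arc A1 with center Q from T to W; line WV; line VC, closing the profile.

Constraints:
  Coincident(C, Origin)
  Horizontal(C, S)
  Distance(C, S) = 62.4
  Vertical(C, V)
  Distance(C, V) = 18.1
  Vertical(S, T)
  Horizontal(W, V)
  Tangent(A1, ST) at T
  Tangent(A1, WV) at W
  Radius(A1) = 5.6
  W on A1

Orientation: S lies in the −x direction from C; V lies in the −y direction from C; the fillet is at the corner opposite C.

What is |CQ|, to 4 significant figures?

58.16

CV is vertical with |CV| = 18.1 and V on the −y side, so V = (0.000, -18.10). The virtual corner opposite C is at (-62.40, -18.10). The tangent condition forces QT to be normal to ST and the tangent condition forces QW to be normal to WV, with radius 5.6, so the center Q sits 5.6 in from both sides at Q = (-56.80, -12.50). Then |CQ| = |Q − C| = 58.16.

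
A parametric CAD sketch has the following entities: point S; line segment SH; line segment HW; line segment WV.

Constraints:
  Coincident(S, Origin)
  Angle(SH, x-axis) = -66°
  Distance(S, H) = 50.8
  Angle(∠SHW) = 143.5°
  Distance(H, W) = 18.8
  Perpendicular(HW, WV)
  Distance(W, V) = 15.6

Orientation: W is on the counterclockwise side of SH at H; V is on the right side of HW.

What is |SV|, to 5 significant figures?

75.204

∠SHW = 143.5°, so HW runs at -66.0° + (180° − 143.5°) = -29.500° from the x-axis; with |HW| = 18.8, W = H + 18.8·(cos -29.500°, sin -29.500°) = (37.025, -55.666). The perpendicularity gives WV at right angles to HW; with |WV| = 15.6 on the right of HW, V = W + 15.6·(-0.49242, -0.87036) = (29.343, -69.243). Then |SV| = |V − S| = 75.204.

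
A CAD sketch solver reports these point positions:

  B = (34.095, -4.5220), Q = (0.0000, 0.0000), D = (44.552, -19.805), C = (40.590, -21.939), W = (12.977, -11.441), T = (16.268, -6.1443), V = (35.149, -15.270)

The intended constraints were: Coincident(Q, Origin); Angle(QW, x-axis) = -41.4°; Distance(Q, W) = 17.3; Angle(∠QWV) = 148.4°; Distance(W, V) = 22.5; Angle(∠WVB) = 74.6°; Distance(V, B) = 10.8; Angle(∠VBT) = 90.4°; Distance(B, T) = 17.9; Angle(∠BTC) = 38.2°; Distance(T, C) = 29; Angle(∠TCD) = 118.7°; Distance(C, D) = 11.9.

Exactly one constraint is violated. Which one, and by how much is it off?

Distance(C, D) = 11.9 — off by 7.40.

Q = (0.00, 0.00) ✓; QW at -41.40° ✓; |QW| = 17.30 ✓; ∠QWV = 148.4° ✓; |WV| = 22.50 ✓; ∠WVB = 74.60° ✓; |VB| = 10.80 ✓; ∠VBT = 90.40° ✓; |BT| = 17.90 ✓; ∠BTC = 38.20° ✓; |TC| = 29.00 ✓; ∠TCD = 118.7° ✓; |CD| = 4.500 ✗.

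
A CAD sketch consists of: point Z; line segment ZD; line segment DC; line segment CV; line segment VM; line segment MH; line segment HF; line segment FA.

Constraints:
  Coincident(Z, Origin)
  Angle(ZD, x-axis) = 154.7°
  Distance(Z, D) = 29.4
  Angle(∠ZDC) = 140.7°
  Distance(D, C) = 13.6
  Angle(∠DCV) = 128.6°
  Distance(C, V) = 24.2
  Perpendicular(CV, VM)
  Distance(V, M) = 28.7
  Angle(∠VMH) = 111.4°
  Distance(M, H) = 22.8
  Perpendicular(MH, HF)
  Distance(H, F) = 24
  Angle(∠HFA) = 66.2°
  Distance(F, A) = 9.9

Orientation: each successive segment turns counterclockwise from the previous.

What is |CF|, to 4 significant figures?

15.77

∠VMH = 111.4° gives MH at 44.00° from the x-axis; with |MH| = 22.8, H = (-7.354, -8.838). MH ⟂ HF, so HF runs at 134.0°; with |HF| = 24.0, F = (-24.03, 8.426). Then |CF| = |F − C| = 15.77.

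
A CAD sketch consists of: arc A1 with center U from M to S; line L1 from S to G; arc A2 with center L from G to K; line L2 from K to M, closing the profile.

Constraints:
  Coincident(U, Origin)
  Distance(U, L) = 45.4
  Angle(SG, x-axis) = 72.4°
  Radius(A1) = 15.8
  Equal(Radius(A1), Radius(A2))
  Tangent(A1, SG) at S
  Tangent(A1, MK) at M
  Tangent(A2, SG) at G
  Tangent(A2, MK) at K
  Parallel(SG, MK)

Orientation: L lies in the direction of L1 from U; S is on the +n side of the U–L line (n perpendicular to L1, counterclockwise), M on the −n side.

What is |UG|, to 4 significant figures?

48.07

The slot axis is L1's direction at 72.4°, so u = (cos 72.4°, sin 72.4°) = (0.3024, 0.9532) and n = (−sin 72.4°, cos 72.4°) = (-0.9532, 0.3024). U is at the origin and L lies 45.4 along u from U, so L = 45.4·u = (13.73, 43.27). Tangency of A1 to both parallel lines with radius 15.8 puts S and M at U ± 15.8·n: S = (-15.06, 4.777), M = (15.06, -4.777). Equal radii place G and K the same way about L: G = L + 15.8·n = (-1.333, 48.05), K = L − 15.8·n = (28.79, 38.50). Then |UG| = |G − U| = 48.07.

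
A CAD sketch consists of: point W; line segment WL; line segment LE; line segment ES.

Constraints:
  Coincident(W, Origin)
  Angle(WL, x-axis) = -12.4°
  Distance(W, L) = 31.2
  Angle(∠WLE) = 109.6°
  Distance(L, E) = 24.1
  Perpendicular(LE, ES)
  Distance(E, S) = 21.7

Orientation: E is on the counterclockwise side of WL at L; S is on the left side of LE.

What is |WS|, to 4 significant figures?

35.41

W is at the origin; WL runs at -12.4° with length 31.2, so L = 31.2·(cos -12.4°, sin -12.4°) = (30.47, -6.700). ∠WLE = 109.6°, so LE runs at -12.4° + (180° − 109.6°) = 58.00° from the x-axis; with |LE| = 24.1, E = L + 24.1·(cos 58.00°, sin 58.00°) = (43.24, 13.74). LE is perpendicular to ES; with |ES| = 21.7 on the left of LE, S = E + 21.7·(-0.8480, 0.5299) = (24.84, 25.24). Then |WS| = |S − W| = 35.41.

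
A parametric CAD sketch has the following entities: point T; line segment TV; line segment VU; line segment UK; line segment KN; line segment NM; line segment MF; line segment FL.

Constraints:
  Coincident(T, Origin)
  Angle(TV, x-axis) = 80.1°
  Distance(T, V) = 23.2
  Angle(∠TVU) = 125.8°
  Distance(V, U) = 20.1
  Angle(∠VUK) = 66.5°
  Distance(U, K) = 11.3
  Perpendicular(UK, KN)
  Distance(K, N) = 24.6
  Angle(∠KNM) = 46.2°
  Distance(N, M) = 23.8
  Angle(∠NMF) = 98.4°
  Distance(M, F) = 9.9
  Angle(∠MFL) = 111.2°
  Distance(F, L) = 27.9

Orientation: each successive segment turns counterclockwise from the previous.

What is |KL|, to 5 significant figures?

17.062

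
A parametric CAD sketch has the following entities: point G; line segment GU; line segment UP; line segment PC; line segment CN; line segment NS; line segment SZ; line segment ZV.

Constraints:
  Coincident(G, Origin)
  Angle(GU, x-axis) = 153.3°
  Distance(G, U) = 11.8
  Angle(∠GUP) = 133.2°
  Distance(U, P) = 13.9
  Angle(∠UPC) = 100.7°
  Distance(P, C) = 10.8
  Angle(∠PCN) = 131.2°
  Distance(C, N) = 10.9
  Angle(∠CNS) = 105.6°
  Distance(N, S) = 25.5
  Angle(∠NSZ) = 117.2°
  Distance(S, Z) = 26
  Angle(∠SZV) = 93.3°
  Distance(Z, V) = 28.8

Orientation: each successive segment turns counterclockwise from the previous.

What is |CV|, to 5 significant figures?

31.345

G is at the origin; GU runs at 153.3° with length 11.8, so U = (-10.542, 5.3020). ∠GUP = 133.2° gives UP at -159.90° from the x-axis; with |UP| = 13.9, P = (-23.595, 0.52509). ∠UPC = 100.7° gives PC at -80.600° from the x-axis; with |PC| = 10.8, C = (-21.831, -10.130). ∠PCN = 131.2° gives CN at -31.800° from the x-axis; with |CN| = 10.9, N = (-12.567, -15.874). ∠CNS = 105.6° gives NS at 42.600° from the x-axis; with |NS| = 25.5, S = (6.2030, 1.3866). ∠NSZ = 117.2° gives SZ at 105.40° from the x-axis; with |SZ| = 26.0, Z = (-0.70143, 26.453). ∠SZV = 93.3° gives ZV at -167.90° from the x-axis; with |ZV| = 28.8, V = (-28.862, 20.416). Then |CV| = |V − C| = 31.345.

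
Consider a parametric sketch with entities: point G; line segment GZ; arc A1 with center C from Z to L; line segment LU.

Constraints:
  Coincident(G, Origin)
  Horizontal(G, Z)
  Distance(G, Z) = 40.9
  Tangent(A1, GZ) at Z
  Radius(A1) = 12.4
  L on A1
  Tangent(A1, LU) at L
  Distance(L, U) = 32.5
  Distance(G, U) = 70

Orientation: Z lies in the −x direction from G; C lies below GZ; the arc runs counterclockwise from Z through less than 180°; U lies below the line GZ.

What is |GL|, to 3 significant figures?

54.7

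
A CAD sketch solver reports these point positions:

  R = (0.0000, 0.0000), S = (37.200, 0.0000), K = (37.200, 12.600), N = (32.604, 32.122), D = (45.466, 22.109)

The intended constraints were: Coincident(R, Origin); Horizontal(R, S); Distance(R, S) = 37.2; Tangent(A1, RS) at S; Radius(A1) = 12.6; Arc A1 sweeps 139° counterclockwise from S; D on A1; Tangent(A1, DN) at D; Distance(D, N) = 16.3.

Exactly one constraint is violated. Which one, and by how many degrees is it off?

Tangent(A1, DN) at D — off by 3.10°.

R = (0.00, 0.00) ✓; R.y = 0.00, S.y = 0.00 ✓; |RS| = 37.20 ✓; ∠(KS, SR) = 90.00° ✓; |KS| = 12.60 ✓; bearing(K→D) − bearing(K→S) = 139.0° ✓; |KD| = 12.60 ✓; ∠(KD, DN) = 86.90° ✗; |DN| = 16.30 ✓.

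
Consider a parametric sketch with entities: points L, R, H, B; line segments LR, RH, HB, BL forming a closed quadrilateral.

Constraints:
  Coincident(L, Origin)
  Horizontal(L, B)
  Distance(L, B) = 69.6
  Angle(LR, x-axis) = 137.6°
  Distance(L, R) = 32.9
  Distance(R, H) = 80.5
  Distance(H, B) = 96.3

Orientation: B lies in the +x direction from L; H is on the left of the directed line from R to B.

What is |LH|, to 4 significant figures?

89.22

L is at the origin; LB is horizontal with |LB| = 69.6 and B in +x, so B = (69.6, 0). LR runs at 137.6° with |LR| = 32.9, so R = (-24.30, 22.18). H is determined by |RH| = 80.5 and |HB| = 96.3 together: it lies at the intersection of circle(R, 80.5) and circle(B, 96.3). With |RB| = 96.48, the foot of the radical line on RB is 33.76 from R and the perpendicular offset is √(80.5² − 33.76²) = 73.08. Taking the left-of-RB solution: H = (25.37, 85.54).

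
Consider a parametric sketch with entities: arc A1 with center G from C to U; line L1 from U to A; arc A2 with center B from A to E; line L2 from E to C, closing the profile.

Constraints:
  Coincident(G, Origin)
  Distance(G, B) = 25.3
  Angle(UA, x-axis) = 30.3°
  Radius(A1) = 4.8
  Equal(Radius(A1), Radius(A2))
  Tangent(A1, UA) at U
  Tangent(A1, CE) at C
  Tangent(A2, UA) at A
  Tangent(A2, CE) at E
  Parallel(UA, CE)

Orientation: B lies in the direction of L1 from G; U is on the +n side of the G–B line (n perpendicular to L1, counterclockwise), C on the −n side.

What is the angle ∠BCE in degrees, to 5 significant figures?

10.743°

The slot axis is L1's direction at 30.3°, so u = (cos 30.3°, sin 30.3°) = (0.86340, 0.50453) and n = (−sin 30.3°, cos 30.3°) = (-0.50453, 0.86340). G is at the origin and B lies 25.3 along u from G, so B = 25.3·u = (21.844, 12.765). Tangency of A1 to both parallel lines with radius 4.8 puts U and C at G ± 4.8·n: U = (-2.4217, 4.1443), C = (2.4217, -4.1443). Equal radii place A and E the same way about B: A = B + 4.8·n = (19.422, 16.909), E = B − 4.8·n = (24.266, 8.6203). Then cos ∠BCE = CB·CE / (|CB||CE|), giving 10.743°.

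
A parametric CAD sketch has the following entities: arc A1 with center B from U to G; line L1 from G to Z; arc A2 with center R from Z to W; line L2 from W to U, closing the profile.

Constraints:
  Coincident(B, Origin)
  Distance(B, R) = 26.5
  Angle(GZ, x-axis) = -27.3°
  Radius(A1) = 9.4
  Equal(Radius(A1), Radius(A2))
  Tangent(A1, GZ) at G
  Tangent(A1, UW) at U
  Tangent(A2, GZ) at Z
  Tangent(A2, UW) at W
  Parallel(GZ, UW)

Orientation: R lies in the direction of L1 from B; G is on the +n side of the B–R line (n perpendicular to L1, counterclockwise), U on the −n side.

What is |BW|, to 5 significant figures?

28.118

Tangency of A1 to both parallel lines with radius 9.4 puts G and U at B ± 9.4·n: G = (4.3113, 8.3530), U = (-4.3113, -8.3530). Equal radii place Z and W the same way about R: Z = R + 9.4·n = (27.860, -3.8012), W = R − 9.4·n = (19.237, -20.507). Then |BW| = |W − B| = 28.118.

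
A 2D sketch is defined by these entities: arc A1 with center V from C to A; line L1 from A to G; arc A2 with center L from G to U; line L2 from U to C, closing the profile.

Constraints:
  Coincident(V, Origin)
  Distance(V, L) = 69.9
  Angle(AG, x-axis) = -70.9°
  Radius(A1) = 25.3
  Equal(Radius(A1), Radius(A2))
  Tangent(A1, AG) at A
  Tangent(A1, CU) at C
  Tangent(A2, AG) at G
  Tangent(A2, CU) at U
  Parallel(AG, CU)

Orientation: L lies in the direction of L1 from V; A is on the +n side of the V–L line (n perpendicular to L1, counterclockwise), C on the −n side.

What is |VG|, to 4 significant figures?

74.34

The slot axis is L1's direction at -70.9°, so u = (cos -70.9°, sin -70.9°) = (0.3272, -0.9449) and n = (−sin -70.9°, cos -70.9°) = (0.9449, 0.3272). V is at the origin and L lies 69.9 along u from V, so L = 69.9·u = (22.87, -66.05). Tangency of A1 to both parallel lines with radius 25.3 puts A and C at V ± 25.3·n: A = (23.91, 8.279), C = (-23.91, -8.279). Equal radii place G and U the same way about L: G = L + 25.3·n = (46.78, -57.77), U = L − 25.3·n = (-1.035, -74.33). Then |VG| = |G − V| = 74.34.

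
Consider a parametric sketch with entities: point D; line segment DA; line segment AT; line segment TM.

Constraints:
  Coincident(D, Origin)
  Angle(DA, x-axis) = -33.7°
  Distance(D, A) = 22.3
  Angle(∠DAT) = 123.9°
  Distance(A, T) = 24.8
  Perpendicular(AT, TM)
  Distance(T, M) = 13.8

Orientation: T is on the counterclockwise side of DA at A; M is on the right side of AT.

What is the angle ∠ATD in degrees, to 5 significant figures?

26.430°

D is at the origin; DA runs at -33.7° with length 22.3, so A = 22.3·(cos -33.7°, sin -33.7°) = (18.553, -12.373). ∠DAT = 123.9°, so AT runs at -33.7° + (180° − 123.9°) = 22.400° from the x-axis; with |AT| = 24.8, T = A + 24.8·(cos 22.400°, sin 22.400°) = (41.481, -2.9225). Then cos ∠ATD = TA·TD / (|TA||TD|), giving 26.430°.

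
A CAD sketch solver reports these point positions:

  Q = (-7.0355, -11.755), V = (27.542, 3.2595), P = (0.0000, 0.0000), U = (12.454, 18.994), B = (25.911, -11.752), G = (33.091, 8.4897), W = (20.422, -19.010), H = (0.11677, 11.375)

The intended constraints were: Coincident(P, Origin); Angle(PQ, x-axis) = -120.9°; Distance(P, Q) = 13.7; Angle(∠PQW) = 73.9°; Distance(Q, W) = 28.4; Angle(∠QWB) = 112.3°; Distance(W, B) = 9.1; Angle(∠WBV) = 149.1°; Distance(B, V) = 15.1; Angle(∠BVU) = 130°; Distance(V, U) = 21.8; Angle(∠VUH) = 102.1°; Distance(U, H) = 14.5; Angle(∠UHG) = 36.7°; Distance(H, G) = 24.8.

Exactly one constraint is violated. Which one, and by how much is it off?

Distance(H, G) = 24.8 — off by 8.30.

P = (0.00, 0.00) ✓; PQ at -120.9° ✓; |PQ| = 13.70 ✓; ∠PQW = 73.90° ✓; |QW| = 28.40 ✓; ∠QWB = 112.3° ✓; |WB| = 9.100 ✓; ∠WBV = 149.1° ✓; |BV| = 15.10 ✓; ∠BVU = 130.0° ✓; |VU| = 21.80 ✓; ∠VUH = 102.1° ✓; |UH| = 14.50 ✓; ∠UHG = 36.70° ✓; |HG| = 33.10 ✗.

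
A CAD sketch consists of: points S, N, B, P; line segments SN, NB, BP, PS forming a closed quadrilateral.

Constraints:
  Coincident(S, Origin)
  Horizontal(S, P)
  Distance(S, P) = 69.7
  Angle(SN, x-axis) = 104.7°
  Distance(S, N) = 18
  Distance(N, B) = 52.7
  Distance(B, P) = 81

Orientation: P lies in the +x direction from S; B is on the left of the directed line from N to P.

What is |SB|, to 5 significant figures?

67.073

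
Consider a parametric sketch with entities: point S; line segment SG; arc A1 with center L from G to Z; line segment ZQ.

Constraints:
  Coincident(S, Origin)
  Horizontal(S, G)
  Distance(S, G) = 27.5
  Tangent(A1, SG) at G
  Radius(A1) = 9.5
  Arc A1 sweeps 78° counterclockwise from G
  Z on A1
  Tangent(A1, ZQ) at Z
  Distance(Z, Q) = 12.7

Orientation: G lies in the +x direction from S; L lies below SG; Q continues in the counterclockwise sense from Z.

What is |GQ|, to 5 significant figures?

23.244

On A1, G sits at bearing 90° from L; a 78° counterclockwise sweep puts Z at bearing 168°, so Z = L + 9.5·(cos 168°, sin 168°) = (18.208, -7.5248). Since A1 is tangent to ZQ there, LZ ⟂ ZQ, so ZQ runs along (−sin 168°, cos 168°); with |ZQ| = 12.7, Q = (15.567, -19.947). Then |GQ| = |Q − G| = 23.244.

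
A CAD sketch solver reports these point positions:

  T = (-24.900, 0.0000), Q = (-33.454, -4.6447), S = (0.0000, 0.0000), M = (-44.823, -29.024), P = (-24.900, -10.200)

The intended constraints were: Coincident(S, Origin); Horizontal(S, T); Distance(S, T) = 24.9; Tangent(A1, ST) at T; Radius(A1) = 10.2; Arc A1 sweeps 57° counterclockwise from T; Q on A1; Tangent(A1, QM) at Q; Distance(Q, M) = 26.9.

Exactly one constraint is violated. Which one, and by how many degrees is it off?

Tangent(A1, QM) at Q — off by 8.00°.

S = (0.00, 0.00) ✓; S.y = 0.00, T.y = 0.00 ✓; |ST| = 24.90 ✓; ∠(PT, TS) = 90.00° ✓; |PT| = 10.20 ✓; bearing(P→Q) − bearing(P→T) = 57.00° ✓; |PQ| = 10.20 ✓; ∠(PQ, QM) = 82.00° ✗; |QM| = 26.90 ✓.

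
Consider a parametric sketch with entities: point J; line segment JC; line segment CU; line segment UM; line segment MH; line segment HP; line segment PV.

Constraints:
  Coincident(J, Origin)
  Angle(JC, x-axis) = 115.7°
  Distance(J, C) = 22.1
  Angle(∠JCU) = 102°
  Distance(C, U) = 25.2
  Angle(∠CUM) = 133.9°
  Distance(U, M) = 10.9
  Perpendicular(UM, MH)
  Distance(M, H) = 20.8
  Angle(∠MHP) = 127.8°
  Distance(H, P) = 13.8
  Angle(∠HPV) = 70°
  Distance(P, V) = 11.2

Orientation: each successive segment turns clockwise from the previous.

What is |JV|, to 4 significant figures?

17.94

J is at the origin; JC runs at 115.7° with length 22.1, so C = (-9.584, 19.91). ∠JCU = 102.0° gives CU at 37.70° from the x-axis; with |CU| = 25.2, U = (10.35, 35.32). ∠CUM = 133.9° gives UM at -8.400° from the x-axis; with |UM| = 10.9, M = (21.14, 33.73). The perpendicularity gives MH at right angles to UM, so MH runs at -98.40°; with |MH| = 20.8, H = (18.10, 13.16). ∠MHP = 127.8° gives HP at -150.6° from the x-axis; with |HP| = 13.8, P = (6.077, 6.381). ∠HPV = 70.0° gives PV at 99.40° from the x-axis; with |PV| = 11.2, V = (4.248, 17.43). Then |JV| = |V − J| = 17.94.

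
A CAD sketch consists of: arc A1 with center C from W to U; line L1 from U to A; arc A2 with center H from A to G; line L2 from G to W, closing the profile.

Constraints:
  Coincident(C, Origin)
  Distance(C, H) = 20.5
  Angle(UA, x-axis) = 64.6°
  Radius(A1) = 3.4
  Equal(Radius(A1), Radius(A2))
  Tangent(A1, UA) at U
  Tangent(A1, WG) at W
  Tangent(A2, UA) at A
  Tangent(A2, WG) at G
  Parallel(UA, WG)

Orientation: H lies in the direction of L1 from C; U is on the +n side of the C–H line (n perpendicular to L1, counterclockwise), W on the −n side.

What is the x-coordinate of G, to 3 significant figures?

11.9

The slot axis is L1's direction at 64.6°, so u = (cos 64.6°, sin 64.6°) = (0.429, 0.903) and n = (−sin 64.6°, cos 64.6°) = (-0.903, 0.429). C is at the origin and H lies 20.5 along u from C, so H = 20.5·u = (8.79, 18.5). Tangency of A1 to both parallel lines with radius 3.4 puts U and W at C ± 3.4·n: U = (-3.07, 1.46), W = (3.07, -1.46). Equal radii place A and G the same way about H: A = H + 3.4·n = (5.72, 20.0), G = H − 3.4·n = (11.9, 17.1). So G.x = 11.9.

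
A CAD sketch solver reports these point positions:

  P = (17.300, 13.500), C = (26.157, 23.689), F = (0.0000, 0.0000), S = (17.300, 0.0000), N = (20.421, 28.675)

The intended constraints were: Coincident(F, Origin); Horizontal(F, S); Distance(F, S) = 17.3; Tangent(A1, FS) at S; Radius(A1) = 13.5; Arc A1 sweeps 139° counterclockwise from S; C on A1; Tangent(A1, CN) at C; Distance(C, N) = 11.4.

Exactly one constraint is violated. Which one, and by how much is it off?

Distance(C, N) = 11.4 — off by 3.80.

F = (0.00, 0.00) ✓; F.y = 0.00, S.y = 0.00 ✓; |FS| = 17.30 ✓; ∠(PS, SF) = 90.00° ✓; |PS| = 13.50 ✓; bearing(P→C) − bearing(P→S) = 139.0° ✓; |PC| = 13.50 ✓; ∠(PC, CN) = 90.00° ✓; |CN| = 7.600 ✗.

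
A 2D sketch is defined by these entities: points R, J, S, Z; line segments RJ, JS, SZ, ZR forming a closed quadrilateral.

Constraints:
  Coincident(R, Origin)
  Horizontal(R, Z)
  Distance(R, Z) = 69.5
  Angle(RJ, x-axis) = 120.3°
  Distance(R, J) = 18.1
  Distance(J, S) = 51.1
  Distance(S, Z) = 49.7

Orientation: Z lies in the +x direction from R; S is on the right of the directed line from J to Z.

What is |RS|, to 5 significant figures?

33.582

Checks: |JS| = 51.10 ✓; |SZ| = 49.70 ✓.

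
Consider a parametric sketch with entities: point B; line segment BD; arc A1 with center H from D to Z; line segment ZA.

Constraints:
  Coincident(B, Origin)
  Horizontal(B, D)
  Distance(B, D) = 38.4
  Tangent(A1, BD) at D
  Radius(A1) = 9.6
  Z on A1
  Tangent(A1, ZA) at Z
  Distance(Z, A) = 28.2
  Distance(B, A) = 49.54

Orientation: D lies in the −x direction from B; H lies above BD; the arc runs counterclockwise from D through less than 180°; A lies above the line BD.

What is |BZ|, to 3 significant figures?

30.7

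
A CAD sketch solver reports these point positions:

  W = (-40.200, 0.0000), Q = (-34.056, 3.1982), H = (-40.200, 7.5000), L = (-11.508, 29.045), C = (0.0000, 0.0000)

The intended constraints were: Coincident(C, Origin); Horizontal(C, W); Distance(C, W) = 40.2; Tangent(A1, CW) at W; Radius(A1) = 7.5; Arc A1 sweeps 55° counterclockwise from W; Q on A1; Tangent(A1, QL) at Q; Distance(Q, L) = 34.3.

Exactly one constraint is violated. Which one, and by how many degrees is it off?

Tangent(A1, QL) at Q — off by 6.10°.

C = (0.00, 0.00) ✓; C.y = 0.00, W.y = 0.00 ✓; |CW| = 40.20 ✓; ∠(HW, WC) = 90.00° ✓; |HW| = 7.500 ✓; bearing(H→Q) − bearing(H→W) = 55.00° ✓; |HQ| = 7.500 ✓; ∠(HQ, QL) = 96.10° ✗; |QL| = 34.30 ✓.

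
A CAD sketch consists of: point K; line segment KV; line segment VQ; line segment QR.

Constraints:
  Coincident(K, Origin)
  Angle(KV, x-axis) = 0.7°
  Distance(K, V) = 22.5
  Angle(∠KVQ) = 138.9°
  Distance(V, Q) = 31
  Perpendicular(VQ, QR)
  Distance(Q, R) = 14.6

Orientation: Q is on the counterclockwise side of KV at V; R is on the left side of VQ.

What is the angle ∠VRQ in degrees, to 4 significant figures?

64.78°

K is at the origin; KV runs at 0.7° with length 22.5, so V = 22.5·(cos 0.7°, sin 0.7°) = (22.50, 0.2749). ∠KVQ = 138.9°, so VQ runs at 0.7° + (180° − 138.9°) = 41.80° from the x-axis; with |VQ| = 31.0, Q = V + 31.0·(cos 41.80°, sin 41.80°) = (45.61, 20.94). VQ is perpendicular to QR; with |QR| = 14.6 on the left of VQ, R = Q + 14.6·(-0.6665, 0.7455) = (35.88, 31.82). Then cos ∠VRQ = RV·RQ / (|RV||RQ|), giving 64.78°.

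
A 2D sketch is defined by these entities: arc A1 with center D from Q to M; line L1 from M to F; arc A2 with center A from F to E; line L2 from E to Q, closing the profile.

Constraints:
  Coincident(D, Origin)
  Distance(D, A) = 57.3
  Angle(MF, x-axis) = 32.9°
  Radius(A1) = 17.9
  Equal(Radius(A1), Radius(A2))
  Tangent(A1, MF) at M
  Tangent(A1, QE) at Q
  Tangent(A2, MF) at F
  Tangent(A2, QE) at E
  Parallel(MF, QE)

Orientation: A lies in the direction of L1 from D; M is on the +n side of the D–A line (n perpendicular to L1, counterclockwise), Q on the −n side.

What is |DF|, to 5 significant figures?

60.031

Tangency of A1 to both parallel lines with radius 17.9 puts M and Q at D ± 17.9·n: M = (-9.7228, 15.029), Q = (9.7228, -15.029). Equal radii place F and E the same way about A: F = A + 17.9·n = (38.387, 46.153), E = A − 17.9·n = (57.833, 16.095). Then |DF| = |F − D| = 60.031.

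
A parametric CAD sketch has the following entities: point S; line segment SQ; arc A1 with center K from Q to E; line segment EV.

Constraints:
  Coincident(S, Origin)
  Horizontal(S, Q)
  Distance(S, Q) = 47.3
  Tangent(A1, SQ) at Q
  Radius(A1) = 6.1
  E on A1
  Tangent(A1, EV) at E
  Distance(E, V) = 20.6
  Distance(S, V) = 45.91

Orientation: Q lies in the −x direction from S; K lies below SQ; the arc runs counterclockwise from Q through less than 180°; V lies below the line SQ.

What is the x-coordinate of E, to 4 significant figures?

-51.85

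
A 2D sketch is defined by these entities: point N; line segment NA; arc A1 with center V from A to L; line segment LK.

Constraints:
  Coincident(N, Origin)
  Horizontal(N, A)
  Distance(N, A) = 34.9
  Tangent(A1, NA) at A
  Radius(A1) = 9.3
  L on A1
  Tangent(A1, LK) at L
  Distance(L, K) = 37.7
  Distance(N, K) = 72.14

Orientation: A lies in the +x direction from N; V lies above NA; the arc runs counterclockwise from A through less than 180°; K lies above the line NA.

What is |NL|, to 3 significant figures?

43.2

Checks: |VL| = 9.300 ✓; ∠(VL, LK) = 90.00° ✓; |LK| = 37.70 ✓; |NK| = 72.14 ✓.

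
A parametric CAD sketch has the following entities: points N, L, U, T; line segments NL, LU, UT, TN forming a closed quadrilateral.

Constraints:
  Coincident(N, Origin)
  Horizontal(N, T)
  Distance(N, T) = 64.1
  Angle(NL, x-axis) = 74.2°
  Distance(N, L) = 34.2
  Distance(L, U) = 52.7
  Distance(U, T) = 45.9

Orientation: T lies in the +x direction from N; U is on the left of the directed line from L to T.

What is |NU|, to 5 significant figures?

75.790

N is at the origin; NT is horizontal with |NT| = 64.1 and T in +x, so T = (64.1, 0). NL runs at 74.2° with |NL| = 34.2, so L = (9.3120, 32.908). U is determined by |LU| = 52.7 and |UT| = 45.9 together: it lies at the intersection of circle(L, 52.7) and circle(T, 45.9). With |LT| = 63.911, the foot of the radical line on LT is 37.201 from L and the perpendicular offset is √(52.7² − 37.201²) = 37.328. Taking the left-of-LT solution: U = (60.423, 45.752).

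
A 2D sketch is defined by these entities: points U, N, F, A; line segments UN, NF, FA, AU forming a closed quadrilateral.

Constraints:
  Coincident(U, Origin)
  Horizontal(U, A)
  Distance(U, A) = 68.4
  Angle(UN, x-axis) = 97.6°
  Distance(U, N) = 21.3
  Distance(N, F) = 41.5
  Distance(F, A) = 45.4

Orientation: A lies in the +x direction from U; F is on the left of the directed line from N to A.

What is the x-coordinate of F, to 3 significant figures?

37.0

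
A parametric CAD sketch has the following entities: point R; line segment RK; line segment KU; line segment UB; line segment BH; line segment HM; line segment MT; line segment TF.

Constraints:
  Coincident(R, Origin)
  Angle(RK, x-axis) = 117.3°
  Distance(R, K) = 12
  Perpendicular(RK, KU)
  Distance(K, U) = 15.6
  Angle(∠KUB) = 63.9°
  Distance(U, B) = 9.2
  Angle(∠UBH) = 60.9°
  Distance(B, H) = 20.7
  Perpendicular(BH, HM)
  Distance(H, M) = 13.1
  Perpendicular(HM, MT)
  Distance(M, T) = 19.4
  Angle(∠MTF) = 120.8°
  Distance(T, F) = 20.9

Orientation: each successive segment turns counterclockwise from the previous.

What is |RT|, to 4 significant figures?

24.82

R is at the origin; RK runs at 117.3° with length 12.0, so K = (-5.504, 10.66). RK ⟂ KU, so KU runs at -152.7°; with |KU| = 15.6, U = (-19.37, 3.508). ∠KUB = 63.9° gives UB at -36.60° from the x-axis; with |UB| = 9.2, B = (-11.98, -1.977). ∠UBH = 60.9° gives BH at 82.50° from the x-axis; with |BH| = 20.7, H = (-9.278, 18.55). The perpendicularity gives HM at right angles to BH, so HM runs at 172.5°; with |HM| = 13.1, M = (-22.27, 20.26). HM is perpendicular to MT, so MT runs at -97.50°; with |MT| = 19.4, T = (-24.80, 1.022). Then |RT| = |T − R| = 24.82.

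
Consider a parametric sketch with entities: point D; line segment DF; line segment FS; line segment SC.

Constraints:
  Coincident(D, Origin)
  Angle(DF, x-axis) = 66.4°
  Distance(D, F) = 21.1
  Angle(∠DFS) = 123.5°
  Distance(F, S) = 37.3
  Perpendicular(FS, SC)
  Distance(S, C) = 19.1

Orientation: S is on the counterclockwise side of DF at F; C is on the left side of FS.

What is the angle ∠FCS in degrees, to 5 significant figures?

62.885°

∠DFS = 123.5°, so FS runs at 66.4° + (180° − 123.5°) = 122.90° from the x-axis; with |FS| = 37.3, S = F + 37.3·(cos 122.90°, sin 122.90°) = (-11.813, 50.653). The perpendicularity gives SC at right angles to FS; with |SC| = 19.1 on the left of FS, C = S + 19.1·(-0.83962, -0.54317) = (-27.850, 40.278). Then cos ∠FCS = CF·CS / (|CF||CS|), giving 62.885°.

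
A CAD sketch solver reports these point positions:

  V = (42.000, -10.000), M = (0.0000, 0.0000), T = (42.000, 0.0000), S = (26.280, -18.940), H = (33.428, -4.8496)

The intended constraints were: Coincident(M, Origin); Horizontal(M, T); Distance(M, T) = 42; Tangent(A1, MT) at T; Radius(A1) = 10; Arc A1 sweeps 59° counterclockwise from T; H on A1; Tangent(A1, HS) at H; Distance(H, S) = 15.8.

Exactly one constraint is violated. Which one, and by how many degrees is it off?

Tangent(A1, HS) at H — off by 4.10°.

M = (0.00, 0.00) ✓; M.y = 0.00, T.y = 0.00 ✓; |MT| = 42.00 ✓; ∠(VT, TM) = 90.00° ✓; |VT| = 10.00 ✓; bearing(V→H) − bearing(V→T) = 59.00° ✓; |VH| = 10.00 ✓; ∠(VH, HS) = 85.90° ✗; |HS| = 15.80 ✓.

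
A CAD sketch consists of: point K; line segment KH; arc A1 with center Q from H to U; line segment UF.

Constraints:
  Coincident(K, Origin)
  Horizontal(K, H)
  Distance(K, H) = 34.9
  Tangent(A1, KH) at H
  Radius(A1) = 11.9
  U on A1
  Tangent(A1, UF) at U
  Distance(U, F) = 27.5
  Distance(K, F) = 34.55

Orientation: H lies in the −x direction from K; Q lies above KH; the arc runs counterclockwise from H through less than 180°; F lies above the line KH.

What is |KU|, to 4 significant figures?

25.05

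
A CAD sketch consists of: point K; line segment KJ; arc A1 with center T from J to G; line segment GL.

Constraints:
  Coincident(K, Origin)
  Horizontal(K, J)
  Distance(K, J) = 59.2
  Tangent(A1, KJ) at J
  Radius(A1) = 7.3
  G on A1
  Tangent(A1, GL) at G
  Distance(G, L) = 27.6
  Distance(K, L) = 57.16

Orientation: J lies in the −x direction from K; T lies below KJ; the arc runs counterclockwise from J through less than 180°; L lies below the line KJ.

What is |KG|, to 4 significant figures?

65.84

Checks: |TG| = 7.300 ✓; ∠(TG, GL) = 90.00° ✓; |GL| = 27.60 ✓; |KL| = 57.16 ✓.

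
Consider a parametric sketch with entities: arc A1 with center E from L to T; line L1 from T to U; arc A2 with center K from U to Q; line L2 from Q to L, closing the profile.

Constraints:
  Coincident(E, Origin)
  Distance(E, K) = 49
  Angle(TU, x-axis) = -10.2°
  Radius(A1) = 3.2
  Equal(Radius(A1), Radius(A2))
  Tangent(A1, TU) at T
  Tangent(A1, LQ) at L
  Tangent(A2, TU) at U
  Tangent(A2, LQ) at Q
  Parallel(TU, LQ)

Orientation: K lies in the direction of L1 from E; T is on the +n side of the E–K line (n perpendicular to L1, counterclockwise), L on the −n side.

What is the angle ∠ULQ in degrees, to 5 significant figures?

7.4414°

Tangency of A1 to both parallel lines with radius 3.2 puts T and L at E ± 3.2·n: T = (0.56667, 3.1494), L = (-0.56667, -3.1494). Equal radii place U and Q the same way about K: U = K + 3.2·n = (48.792, -5.5277), Q = K − 3.2·n = (47.659, -11.827). Then cos ∠ULQ = LU·LQ / (|LU||LQ|), giving 7.4414°.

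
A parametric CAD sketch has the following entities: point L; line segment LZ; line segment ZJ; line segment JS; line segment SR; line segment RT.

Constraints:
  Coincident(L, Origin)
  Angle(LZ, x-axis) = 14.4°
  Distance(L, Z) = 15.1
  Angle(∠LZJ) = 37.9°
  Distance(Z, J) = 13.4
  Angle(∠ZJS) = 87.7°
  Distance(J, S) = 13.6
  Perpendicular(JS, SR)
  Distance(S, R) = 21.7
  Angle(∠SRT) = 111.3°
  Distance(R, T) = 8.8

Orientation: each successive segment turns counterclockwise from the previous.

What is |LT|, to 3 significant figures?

24.1

JS ⟂ SR, so SR runs at -21.2°; with |SR| = 21.7, R = (17.7, -11.4). ∠SRT = 111.3° gives RT at 47.5° from the x-axis; with |RT| = 8.8, T = (23.6, -4.94). Then |LT| = |T − L| = 24.1.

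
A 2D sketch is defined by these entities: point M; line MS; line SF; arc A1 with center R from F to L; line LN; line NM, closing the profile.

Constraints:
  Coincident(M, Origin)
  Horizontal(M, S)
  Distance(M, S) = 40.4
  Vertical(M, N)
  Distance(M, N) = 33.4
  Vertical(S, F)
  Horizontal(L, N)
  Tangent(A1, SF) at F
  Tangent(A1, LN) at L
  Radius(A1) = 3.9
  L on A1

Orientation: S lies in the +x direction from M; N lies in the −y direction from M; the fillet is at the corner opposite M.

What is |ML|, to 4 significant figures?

49.48

M is at the origin; M and S share the same y with |MS| = 40.4 and S on the +x side, so S = (40.40, 0.000). M and N share the same x with |MN| = 33.4 and N on the −y side, so N = (0.000, -33.40). The virtual corner opposite M is at (40.40, -33.40). A1 meets SF tangentially, so RF is at right angles to SF and tangency of A1 to LN means the radius RL is perpendicular to LN, with radius 3.9, so the center R sits 3.9 in from both sides at R = (36.50, -29.50). That places the tangent points at F = (40.40, -29.50) on SF and L = (36.50, -33.40) on LN. Then |ML| = |L − M| = 49.48.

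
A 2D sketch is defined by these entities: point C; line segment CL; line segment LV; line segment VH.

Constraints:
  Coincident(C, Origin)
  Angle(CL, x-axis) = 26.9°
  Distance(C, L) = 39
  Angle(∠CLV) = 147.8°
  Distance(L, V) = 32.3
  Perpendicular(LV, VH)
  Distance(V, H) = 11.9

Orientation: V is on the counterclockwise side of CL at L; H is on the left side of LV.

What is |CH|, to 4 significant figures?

65.90

∠CLV = 147.8°, so LV runs at 26.9° + (180° − 147.8°) = 59.10° from the x-axis; with |LV| = 32.3, V = L + 32.3·(cos 59.10°, sin 59.10°) = (51.37, 45.36). The perpendicularity gives VH at right angles to LV; with |VH| = 11.9 on the left of LV, H = V + 11.9·(-0.8581, 0.5135) = (41.16, 51.47). Then |CH| = |H − C| = 65.90.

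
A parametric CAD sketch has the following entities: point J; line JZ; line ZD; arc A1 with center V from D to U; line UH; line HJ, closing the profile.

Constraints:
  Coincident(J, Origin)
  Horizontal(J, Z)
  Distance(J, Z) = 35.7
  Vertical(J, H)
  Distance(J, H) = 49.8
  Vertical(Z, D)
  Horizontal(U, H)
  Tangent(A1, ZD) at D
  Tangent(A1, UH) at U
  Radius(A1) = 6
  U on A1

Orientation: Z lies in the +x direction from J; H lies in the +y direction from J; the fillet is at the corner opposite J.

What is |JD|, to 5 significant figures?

56.506

J is at the origin; JZ is horizontal with |JZ| = 35.7 and Z on the +x side, so Z = (35.700, 0.0000). JH is vertical with |JH| = 49.8 and H on the +y side, so H = (0.0000, 49.800). The virtual corner opposite J is at (35.700, 49.800). Since A1 is tangent to ZD there, VD ⟂ ZD and A1 meets UH tangentially, so VU is at right angles to UH, with radius 6.0, so the center V sits 6.0 in from both sides at V = (29.700, 43.800). That places the tangent points at D = (35.700, 43.800) on ZD and U = (29.700, 49.800) on UH. Then |JD| = |D − J| = 56.506.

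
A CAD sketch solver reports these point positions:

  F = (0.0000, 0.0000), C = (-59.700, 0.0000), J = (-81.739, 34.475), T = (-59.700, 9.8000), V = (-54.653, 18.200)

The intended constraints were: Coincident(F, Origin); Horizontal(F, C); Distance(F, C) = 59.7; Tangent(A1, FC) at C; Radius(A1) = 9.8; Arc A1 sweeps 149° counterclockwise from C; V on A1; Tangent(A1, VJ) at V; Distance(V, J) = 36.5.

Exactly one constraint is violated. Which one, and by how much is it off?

Distance(V, J) = 36.5 — off by 4.90.

F = (0.00, 0.00) ✓; F.y = 0.00, C.y = 0.00 ✓; |FC| = 59.70 ✓; ∠(TC, CF) = 90.00° ✓; |TC| = 9.800 ✓; bearing(T→V) − bearing(T→C) = 149.0° ✓; |TV| = 9.800 ✓; ∠(TV, VJ) = 90.00° ✓; |VJ| = 31.60 ✗.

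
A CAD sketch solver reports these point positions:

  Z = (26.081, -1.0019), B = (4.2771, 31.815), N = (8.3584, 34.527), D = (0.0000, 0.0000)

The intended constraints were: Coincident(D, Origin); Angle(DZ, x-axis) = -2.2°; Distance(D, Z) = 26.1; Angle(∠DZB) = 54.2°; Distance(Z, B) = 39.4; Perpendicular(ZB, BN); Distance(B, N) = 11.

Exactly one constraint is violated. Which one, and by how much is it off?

Distance(B, N) = 11 — off by 6.10.

D = (0.00, 0.00) ✓; DZ at -2.200° ✓; |DZ| = 26.10 ✓; ∠DZB = 54.20° ✓; |ZB| = 39.40 ✓; ∠(ZB, BN) = 90.00° ✓; |BN| = 4.900 ✗.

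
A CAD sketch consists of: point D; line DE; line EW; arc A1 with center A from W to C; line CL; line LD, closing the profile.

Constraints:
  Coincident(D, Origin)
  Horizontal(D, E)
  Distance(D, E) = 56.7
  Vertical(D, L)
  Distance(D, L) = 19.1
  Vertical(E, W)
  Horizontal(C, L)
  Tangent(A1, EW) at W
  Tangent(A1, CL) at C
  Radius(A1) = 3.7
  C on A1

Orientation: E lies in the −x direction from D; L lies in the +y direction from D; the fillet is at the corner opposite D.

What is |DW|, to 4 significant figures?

58.75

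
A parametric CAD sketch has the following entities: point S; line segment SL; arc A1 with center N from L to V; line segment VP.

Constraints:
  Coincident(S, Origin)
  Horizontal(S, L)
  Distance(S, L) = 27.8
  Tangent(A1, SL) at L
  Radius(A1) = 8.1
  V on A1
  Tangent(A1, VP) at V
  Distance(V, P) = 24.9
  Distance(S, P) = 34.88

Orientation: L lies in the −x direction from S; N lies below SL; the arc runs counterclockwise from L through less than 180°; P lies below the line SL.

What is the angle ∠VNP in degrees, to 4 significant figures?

71.98°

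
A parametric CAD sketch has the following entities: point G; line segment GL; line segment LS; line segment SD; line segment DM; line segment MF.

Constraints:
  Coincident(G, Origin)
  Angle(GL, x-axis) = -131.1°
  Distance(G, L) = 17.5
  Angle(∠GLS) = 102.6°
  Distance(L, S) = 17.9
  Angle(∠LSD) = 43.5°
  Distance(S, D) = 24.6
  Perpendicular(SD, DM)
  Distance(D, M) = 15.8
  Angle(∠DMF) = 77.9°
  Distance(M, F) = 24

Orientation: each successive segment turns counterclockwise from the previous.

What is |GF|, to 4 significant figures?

27.62

G is at the origin; GL runs at -131.1° with length 17.5, so L = (-11.50, -13.19). ∠GLS = 102.6° gives LS at -53.70° from the x-axis; with |LS| = 17.9, S = (-0.9070, -27.61). ∠LSD = 43.5° gives SD at 82.80° from the x-axis; with |SD| = 24.6, D = (2.176, -3.207). The perpendicularity gives DM at right angles to SD, so DM runs at 172.8°; with |DM| = 15.8, M = (-13.50, -1.227). ∠DMF = 77.9° gives MF at -85.10° from the x-axis; with |MF| = 24.0, F = (-11.45, -25.14). Then |GF| = |F − G| = 27.62.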